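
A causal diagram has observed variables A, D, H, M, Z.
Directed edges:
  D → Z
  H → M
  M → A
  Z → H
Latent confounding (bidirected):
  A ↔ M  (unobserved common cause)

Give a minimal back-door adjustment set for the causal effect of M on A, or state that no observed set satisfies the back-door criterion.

M→A: no observed back-door set.

desc(M)\{M}={A}; candidates ⊆ {D,H,Z}.
M↔A: latent back-door arc(s) into M.
size 0: {}; under {} M still reaches {A,D,H,Z} ∋ A.
size 1: {D}, {H}, {Z}; under {D} M still reaches {A,H,Z} ∋ A.
size 2: {D,H}, {D,Z}, {H,Z}; under {D,H} M still reaches {A} ∋ A.
M↔A cannot be blocked by any observed set — no back-door set.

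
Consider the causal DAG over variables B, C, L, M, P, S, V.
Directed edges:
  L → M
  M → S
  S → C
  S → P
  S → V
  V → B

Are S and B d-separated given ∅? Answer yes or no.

Bayes-Ball from S | ∅ reaches {B,C,L,M,P,V}.
B ∈ reach(S|∅) ⇒ S ⊥̸ B | ∅.

No — S and B are d-connected given ∅.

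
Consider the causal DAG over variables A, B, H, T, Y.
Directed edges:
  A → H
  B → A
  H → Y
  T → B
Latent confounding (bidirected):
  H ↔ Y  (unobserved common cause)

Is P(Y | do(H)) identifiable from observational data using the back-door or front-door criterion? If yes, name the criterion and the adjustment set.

desc(H)\{H}={Y}; candidates ⊆ {A,B,T}.
H↔Y: latent back-door arc(s) into H.
size 0: {}; under {} H still reaches {A,B,T,Y} ∋ Y.
size 1: {A}, {B}, {T}; under {A} H still reaches {Y} ∋ Y.
size 2: {A,B}, {A,T}, {B,T}; under {A,B} H still reaches {Y} ∋ Y.
H↔Y cannot be blocked by any observed set — no back-door set.
No mediator lies on a directed H→…→Y path.
Neither criterion identifies P(Y|do(H)) in this graph.

P(Y|do(H)): not identifiable (no BD/FD set).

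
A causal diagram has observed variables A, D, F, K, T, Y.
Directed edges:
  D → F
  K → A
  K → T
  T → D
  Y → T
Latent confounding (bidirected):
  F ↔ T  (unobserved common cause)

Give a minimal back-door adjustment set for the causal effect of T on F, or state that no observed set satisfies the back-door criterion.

desc(T)\{T}={D,F}; candidates ⊆ {A,K,Y}.
T↔F: latent back-door arc(s) into T.
size 0: {}; under {} T still reaches {A,F,K,Y} ∋ F.
size 1: {A}, {K}, {Y}; under {A} T still reaches {F,K,Y} ∋ F.
size 2: {A,K}, {A,Y}, {K,Y}; under {A,K} T still reaches {F,Y} ∋ F.
T↔F cannot be blocked by any observed set — no back-door set.

T→F: no observed back-door set.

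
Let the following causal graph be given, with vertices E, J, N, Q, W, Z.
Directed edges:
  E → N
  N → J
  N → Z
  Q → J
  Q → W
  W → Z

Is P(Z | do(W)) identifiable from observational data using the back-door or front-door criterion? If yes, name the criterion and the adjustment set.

desc(W)\{W}={Z}; candidates ⊆ {E,J,N,Q}.
∅: W⊥Z given ∅ in G with W→· removed — back-door holds.
P(Z|do(W)) = P(Z|W) — no adjustment needed.

P(Z|do(W)): backdoor, adjust for ∅.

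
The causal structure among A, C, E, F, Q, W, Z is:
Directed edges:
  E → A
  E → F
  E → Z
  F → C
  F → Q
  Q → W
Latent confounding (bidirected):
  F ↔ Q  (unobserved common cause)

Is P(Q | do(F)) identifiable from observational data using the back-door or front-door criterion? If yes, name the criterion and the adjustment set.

desc(F)\{F}={C,Q,W}; candidates ⊆ {A,E,Z}.
F↔Q: latent back-door arc(s) into F.
size 0: {}; under {} F still reaches {A,E,Q,W,Z} ∋ Q.
size 1: {A}, {E}, {Z}; under {A} F still reaches {E,Q,W,Z} ∋ Q.
size 2: {A,E}, {A,Z}, {E,Z}; under {A,E} F still reaches {Q,W} ∋ Q.
F↔Q cannot be blocked by any observed set — no back-door set.
No mediator lies on a directed F→…→Q path.
Neither criterion identifies P(Q|do(F)) in this graph.

P(Q|do(F)): not identifiable (no BD/FD set).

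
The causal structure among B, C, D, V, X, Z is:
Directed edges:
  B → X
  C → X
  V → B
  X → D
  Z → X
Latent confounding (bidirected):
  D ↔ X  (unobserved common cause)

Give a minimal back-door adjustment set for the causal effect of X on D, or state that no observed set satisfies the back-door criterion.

X→D: no observed back-door set.

desc(X)\{X}={D}; candidates ⊆ {B,C,V,Z}.
X↔D: latent back-door arc(s) into X.
size 0: {}; under {} X still reaches {B,C,D,V,Z} ∋ D.
size 1: {B}, {C}, {V} …(+1); under {B} X still reaches {C,D,Z} ∋ D.
size 2: {B,C}, {B,V}, {B,Z} …(+3); under {B,C} X still reaches {D,Z} ∋ D.
X↔D cannot be blocked by any observed set — no back-door set.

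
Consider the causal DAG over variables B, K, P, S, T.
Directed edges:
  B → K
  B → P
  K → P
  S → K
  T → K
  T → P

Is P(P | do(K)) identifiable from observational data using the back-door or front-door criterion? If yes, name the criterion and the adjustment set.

P(P|do(K)): backdoor, adjust for {B, T}.

desc(K)\{K}={P}; candidates ⊆ {B,S,T}.
size 0: {}; under {} K still reaches {B,P,S,T} ∋ P.
size 1: {B}, {S}, {T}; under {B} K still reaches {P,S,T} ∋ P.
{B,T}: K⊥P given {B,T} in G with K→· removed — back-door holds.
P(P|do(K)) = Σ_{B,T} P(P|K,B,T)·P(B,T).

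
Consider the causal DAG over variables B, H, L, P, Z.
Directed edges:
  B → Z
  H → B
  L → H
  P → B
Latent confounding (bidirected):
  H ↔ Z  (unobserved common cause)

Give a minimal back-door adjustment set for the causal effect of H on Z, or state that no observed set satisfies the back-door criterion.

H→Z: no observed back-door set.

desc(H)\{H}={B,Z}; candidates ⊆ {L,P}.
H↔Z: latent back-door arc(s) into H.
size 0: {}; under {} H still reaches {L,Z} ∋ Z.
size 1: {L}, {P}; under {L} H still reaches {Z} ∋ Z.
size 2: {L,P}; under {L,P} H still reaches {Z} ∋ Z.
H↔Z cannot be blocked by any observed set — no back-door set.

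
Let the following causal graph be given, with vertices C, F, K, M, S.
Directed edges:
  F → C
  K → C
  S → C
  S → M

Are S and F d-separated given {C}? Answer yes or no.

No — S and F are d-connected given {C}.

Bayes-Ball from S | {C} reaches {F,K,M}.
F ∈ reach(S|{C}) ⇒ S ⊥̸ F | {C}.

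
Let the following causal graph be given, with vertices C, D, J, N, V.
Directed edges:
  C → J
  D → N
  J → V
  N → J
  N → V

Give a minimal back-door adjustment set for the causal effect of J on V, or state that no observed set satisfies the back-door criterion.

desc(J)\{J}={V}; candidates ⊆ {C,D,N}.
size 0: {}; under {} J still reaches {C,D,N,V} ∋ V.
{N}: J⊥V given {N} in G with J→· removed — back-door holds.

J→V: minimal back-door set {N}.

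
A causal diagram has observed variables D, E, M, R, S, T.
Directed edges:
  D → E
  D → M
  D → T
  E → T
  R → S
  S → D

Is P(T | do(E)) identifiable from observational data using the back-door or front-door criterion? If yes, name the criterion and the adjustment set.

desc(E)\{E}={T}; candidates ⊆ {D,M,R,S}.
size 0: {}; under {} E still reaches {D,M,R,S,T} ∋ T.
{D}: E⊥T given {D} in G with E→· removed — back-door holds.
P(T|do(E)) = Σ_{D} P(T|E,D)·P(D).

P(T|do(E)): backdoor, adjust for {D}.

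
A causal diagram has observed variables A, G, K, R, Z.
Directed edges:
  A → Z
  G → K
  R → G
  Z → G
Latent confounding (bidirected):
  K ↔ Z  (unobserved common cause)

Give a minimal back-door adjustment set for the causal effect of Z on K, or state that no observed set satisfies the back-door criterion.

Z→K: no observed back-door set.

desc(Z)\{Z}={G,K}; candidates ⊆ {A,R}.
Z↔K: latent back-door arc(s) into Z.
size 0: {}; under {} Z still reaches {A,K} ∋ K.
size 1: {A}, {R}; under {A} Z still reaches {K} ∋ K.
size 2: {A,R}; under {A,R} Z still reaches {K} ∋ K.
Z↔K cannot be blocked by any observed set — no back-door set.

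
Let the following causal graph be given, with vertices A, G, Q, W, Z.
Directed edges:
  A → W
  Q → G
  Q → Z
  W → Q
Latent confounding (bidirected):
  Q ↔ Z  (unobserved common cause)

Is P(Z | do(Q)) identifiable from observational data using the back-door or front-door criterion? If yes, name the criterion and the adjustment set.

desc(Q)\{Q}={G,Z}; candidates ⊆ {A,W}.
Q↔Z: latent back-door arc(s) into Q.
size 0: {}; under {} Q still reaches {A,W,Z} ∋ Z.
size 1: {A}, {W}; under {A} Q still reaches {W,Z} ∋ Z.
size 2: {A,W}; under {A,W} Q still reaches {Z} ∋ Z.
Q↔Z cannot be blocked by any observed set — no back-door set.
No mediator lies on a directed Q→…→Z path.
Neither criterion identifies P(Z|do(Q)) in this graph.

P(Z|do(Q)): not identifiable (no BD/FD set).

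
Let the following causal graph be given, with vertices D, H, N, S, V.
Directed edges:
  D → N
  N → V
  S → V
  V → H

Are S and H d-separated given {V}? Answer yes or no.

Bayes-Ball from S | {V} reaches {D,N}.
H ∉ reach(S|{V}) ⇒ S ⊥ H | {V}.

Yes — S ⊥ H | {V}.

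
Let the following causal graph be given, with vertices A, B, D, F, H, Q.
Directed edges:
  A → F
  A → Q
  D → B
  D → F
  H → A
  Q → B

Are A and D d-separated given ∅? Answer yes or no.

Bayes-Ball from A | ∅ reaches {B,F,H,Q}.
D ∉ reach(A|∅) ⇒ A ⊥ D | ∅.

Yes — A ⊥ D | ∅.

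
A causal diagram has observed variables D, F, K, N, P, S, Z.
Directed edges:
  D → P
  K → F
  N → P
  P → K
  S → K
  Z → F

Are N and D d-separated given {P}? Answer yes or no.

No — N and D are d-connected given {P}.

Bayes-Ball from N | {P} reaches {D}.
D ∈ reach(N|{P}) ⇒ N ⊥̸ D | {P}.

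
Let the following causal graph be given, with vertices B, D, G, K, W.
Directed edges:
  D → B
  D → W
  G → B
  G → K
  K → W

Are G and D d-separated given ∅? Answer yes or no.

Yes — G ⊥ D | ∅.

Bayes-Ball from G | ∅ reaches {B,K,W}.
D ∉ reach(G|∅) ⇒ G ⊥ D | ∅.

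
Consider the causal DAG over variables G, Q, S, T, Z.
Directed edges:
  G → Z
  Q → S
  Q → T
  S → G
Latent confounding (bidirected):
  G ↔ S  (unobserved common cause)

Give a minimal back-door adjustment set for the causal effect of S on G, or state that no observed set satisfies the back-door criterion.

S→G: no observed back-door set.

desc(S)\{S}={G,Z}; candidates ⊆ {Q,T}.
S↔G: latent back-door arc(s) into S.
size 0: {}; under {} S still reaches {G,Q,T,Z} ∋ G.
size 1: {Q}, {T}; under {Q} S still reaches {G,Z} ∋ G.
size 2: {Q,T}; under {Q,T} S still reaches {G,Z} ∋ G.
S↔G cannot be blocked by any observed set — no back-door set.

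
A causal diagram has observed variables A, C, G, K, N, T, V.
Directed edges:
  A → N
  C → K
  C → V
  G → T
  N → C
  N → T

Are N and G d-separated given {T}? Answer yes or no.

Bayes-Ball from N | {T} reaches {A,C,G,K,V}.
G ∈ reach(N|{T}) ⇒ N ⊥̸ G | {T}.

No — N and G are d-connected given {T}.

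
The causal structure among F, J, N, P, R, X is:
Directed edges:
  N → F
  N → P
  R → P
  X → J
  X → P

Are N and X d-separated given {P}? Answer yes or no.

Bayes-Ball from N | {P} reaches {F,J,R,X}.
X ∈ reach(N|{P}) ⇒ N ⊥̸ X | {P}.

No — N and X are d-connected given {P}.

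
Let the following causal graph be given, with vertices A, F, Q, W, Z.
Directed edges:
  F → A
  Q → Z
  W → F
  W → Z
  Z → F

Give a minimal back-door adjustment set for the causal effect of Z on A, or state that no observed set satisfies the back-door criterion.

Z→A: minimal back-door set {W}.

desc(Z)\{Z}={A,F}; candidates ⊆ {Q,W}.
size 0: {}; under {} Z still reaches {A,F,Q,W} ∋ A.
{W}: Z⊥A given {W} in G with Z→· removed — back-door holds.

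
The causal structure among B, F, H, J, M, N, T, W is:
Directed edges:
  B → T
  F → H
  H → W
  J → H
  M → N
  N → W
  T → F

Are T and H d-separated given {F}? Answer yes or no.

Yes — T ⊥ H | {F}.

Bayes-Ball from T | {F} reaches {B}.
H ∉ reach(T|{F}) ⇒ T ⊥ H | {F}.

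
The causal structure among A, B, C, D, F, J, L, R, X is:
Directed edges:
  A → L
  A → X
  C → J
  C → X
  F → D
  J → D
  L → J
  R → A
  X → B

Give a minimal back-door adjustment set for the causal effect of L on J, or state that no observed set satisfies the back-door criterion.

desc(L)\{L}={D,J}; candidates ⊆ {A,B,C,F,R,X}.
∅: L⊥J given ∅ in G with L→· removed — back-door holds.

L→J: minimal back-door set ∅.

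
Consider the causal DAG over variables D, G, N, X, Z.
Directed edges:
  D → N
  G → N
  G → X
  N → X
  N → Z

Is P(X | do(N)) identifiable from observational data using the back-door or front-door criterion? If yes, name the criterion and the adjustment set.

desc(N)\{N}={X,Z}; candidates ⊆ {D,G}.
size 0: {}; under {} N still reaches {D,G,X} ∋ X.
{G}: N⊥X given {G} in G with N→· removed — back-door holds.
P(X|do(N)) = Σ_{G} P(X|N,G)·P(G).

P(X|do(N)): backdoor, adjust for {G}.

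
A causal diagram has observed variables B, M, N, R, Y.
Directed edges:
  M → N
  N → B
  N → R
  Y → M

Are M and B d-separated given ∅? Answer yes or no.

No — M and B are d-connected given ∅.

Bayes-Ball from M | ∅ reaches {B,N,R,Y}.
B ∈ reach(M|∅) ⇒ M ⊥̸ B | ∅.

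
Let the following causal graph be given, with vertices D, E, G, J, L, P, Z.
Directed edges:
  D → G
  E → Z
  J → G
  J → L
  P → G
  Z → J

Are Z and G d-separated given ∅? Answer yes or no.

Bayes-Ball from Z | ∅ reaches {E,G,J,L}.
G ∈ reach(Z|∅) ⇒ Z ⊥̸ G | ∅.

No — Z and G are d-connected given ∅.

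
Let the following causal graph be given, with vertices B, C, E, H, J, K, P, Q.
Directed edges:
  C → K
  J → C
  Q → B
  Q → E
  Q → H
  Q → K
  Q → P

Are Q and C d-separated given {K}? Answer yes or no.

No — Q and C are d-connected given {K}.

Bayes-Ball from Q | {K} reaches {B,C,E,H,J,P}.
C ∈ reach(Q|{K}) ⇒ Q ⊥̸ C | {K}.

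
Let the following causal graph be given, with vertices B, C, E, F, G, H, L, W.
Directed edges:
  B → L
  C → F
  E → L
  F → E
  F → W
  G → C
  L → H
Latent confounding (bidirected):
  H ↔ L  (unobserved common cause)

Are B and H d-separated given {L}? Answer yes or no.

No — B and H are d-connected given {L}.

Bayes-Ball from B | {L} reaches {C,E,F,G,H,W}.
H ∈ reach(B|{L}) ⇒ B ⊥̸ H | {L}.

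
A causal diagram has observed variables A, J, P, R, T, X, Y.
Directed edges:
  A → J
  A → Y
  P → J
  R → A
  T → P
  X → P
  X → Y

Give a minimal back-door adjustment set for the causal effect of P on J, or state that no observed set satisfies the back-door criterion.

desc(P)\{P}={J}; candidates ⊆ {A,R,T,X,Y}.
∅: P⊥J given ∅ in G with P→· removed — back-door holds.

P→J: minimal back-door set ∅.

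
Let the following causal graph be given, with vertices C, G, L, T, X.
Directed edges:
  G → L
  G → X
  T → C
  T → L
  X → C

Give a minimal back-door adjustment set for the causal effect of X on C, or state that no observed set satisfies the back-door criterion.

desc(X)\{X}={C}; candidates ⊆ {G,L,T}.
∅: X⊥C given ∅ in G with X→· removed — back-door holds.

X→C: minimal back-door set ∅.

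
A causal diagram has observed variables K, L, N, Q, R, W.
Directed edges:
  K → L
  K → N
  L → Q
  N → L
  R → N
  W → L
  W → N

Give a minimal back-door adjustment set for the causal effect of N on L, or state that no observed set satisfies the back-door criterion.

N→L: minimal back-door set {K, W}.

desc(N)\{N}={L,Q}; candidates ⊆ {K,R,W}.
size 0: {}; under {} N still reaches {K,L,Q,R,W} ∋ L.
size 1: {K}, {R}, {W}; under {K} N still reaches {L,Q,R,W} ∋ L.
{K,W}: N⊥L given {K,W} in G with N→· removed — back-door holds.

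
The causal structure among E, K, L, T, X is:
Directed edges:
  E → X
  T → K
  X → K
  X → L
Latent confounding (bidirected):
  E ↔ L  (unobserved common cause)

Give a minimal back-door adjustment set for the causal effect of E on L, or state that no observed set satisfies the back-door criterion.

desc(E)\{E}={K,L,X}; candidates ⊆ {T}.
E↔L: latent back-door arc(s) into E.
size 0: {}; under {} E still reaches {L} ∋ L.
size 1: {T}; under {T} E still reaches {L} ∋ L.
E↔L cannot be blocked by any observed set — no back-door set.

E→L: no observed back-door set.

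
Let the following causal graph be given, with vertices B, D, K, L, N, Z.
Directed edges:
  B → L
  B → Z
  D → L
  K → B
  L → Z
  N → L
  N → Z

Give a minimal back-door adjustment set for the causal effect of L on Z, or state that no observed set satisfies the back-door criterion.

L→Z: minimal back-door set {B, N}.

desc(L)\{L}={Z}; candidates ⊆ {B,D,K,N}.
size 0: {}; under {} L still reaches {B,D,K,N,Z} ∋ Z.
size 1: {B}, {D}, {K} …(+1); under {B} L still reaches {D,N,Z} ∋ Z.
{B,N}: L⊥Z given {B,N} in G with L→· removed — back-door holds.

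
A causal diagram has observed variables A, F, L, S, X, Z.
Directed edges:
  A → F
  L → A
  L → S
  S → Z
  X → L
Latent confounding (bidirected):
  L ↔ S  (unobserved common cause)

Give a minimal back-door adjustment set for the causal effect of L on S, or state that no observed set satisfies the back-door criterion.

desc(L)\{L}={A,F,S,Z}; candidates ⊆ {X}.
L↔S: latent back-door arc(s) into L.
size 0: {}; under {} L still reaches {S,X,Z} ∋ S.
size 1: {X}; under {X} L still reaches {S,Z} ∋ S.
L↔S cannot be blocked by any observed set — no back-door set.

L→S: no observed back-door set.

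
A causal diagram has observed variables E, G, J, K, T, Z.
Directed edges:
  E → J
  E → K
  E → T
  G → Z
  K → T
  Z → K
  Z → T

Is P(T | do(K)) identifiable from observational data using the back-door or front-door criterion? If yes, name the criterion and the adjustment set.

desc(K)\{K}={T}; candidates ⊆ {E,G,J,Z}.
size 0: {}; under {} K still reaches {E,G,J,T,Z} ∋ T.
size 1: {E}, {G}, {J} …(+1); under {E} K still reaches {G,T,Z} ∋ T.
{E,Z}: K⊥T given {E,Z} in G with K→· removed — back-door holds.
P(T|do(K)) = Σ_{E,Z} P(T|K,E,Z)·P(E,Z).

P(T|do(K)): backdoor, adjust for {E, Z}.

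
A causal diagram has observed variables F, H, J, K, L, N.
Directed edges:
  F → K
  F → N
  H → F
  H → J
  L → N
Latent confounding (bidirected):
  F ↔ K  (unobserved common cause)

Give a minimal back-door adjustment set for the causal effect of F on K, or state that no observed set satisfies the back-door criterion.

desc(F)\{F}={K,N}; candidates ⊆ {H,J,L}.
F↔K: latent back-door arc(s) into F.
size 0: {}; under {} F still reaches {H,J,K} ∋ K.
size 1: {H}, {J}, {L}; under {H} F still reaches {K} ∋ K.
size 2: {H,J}, {H,L}, {J,L}; under {H,J} F still reaches {K} ∋ K.
F↔K cannot be blocked by any observed set — no back-door set.

F→K: no observed back-door set.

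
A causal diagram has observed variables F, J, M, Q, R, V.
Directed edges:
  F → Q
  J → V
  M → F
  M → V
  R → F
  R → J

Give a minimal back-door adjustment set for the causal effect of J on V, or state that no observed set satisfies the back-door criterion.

desc(J)\{J}={V}; candidates ⊆ {F,M,Q,R}.
∅: J⊥V given ∅ in G with J→· removed — back-door holds.

J→V: minimal back-door set ∅.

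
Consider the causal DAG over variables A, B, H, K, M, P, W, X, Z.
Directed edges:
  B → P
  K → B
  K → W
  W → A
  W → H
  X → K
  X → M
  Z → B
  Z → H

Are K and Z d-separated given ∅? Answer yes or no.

Bayes-Ball from K | ∅ reaches {A,B,H,M,P,W,X}.
Z ∉ reach(K|∅) ⇒ K ⊥ Z | ∅.

Yes — K ⊥ Z | ∅.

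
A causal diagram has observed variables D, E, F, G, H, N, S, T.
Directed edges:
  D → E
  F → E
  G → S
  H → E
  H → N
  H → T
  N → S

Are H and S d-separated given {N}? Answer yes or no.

Bayes-Ball from H | {N} reaches {E,T}.
S ∉ reach(H|{N}) ⇒ H ⊥ S | {N}.

Yes — H ⊥ S | {N}.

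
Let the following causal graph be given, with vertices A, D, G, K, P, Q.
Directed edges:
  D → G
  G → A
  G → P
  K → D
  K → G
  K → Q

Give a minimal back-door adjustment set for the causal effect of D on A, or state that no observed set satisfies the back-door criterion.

D→A: minimal back-door set {K}.

desc(D)\{D}={A,G,P}; candidates ⊆ {K,Q}.
size 0: {}; under {} D still reaches {A,G,K,P,Q} ∋ A.
{K}: D⊥A given {K} in G with D→· removed — back-door holds.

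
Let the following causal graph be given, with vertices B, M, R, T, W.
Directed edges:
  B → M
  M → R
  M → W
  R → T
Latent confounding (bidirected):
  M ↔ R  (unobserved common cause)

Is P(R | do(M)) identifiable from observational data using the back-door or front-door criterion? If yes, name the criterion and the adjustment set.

desc(M)\{M}={R,T,W}; candidates ⊆ {B}.
M↔R: latent back-door arc(s) into M.
size 0: {}; under {} M still reaches {B,R,T} ∋ R.
size 1: {B}; under {B} M still reaches {R,T} ∋ R.
M↔R cannot be blocked by any observed set — no back-door set.
No mediator lies on a directed M→…→R path.
Neither criterion identifies P(R|do(M)) in this graph.

P(R|do(M)): not identifiable (no BD/FD set).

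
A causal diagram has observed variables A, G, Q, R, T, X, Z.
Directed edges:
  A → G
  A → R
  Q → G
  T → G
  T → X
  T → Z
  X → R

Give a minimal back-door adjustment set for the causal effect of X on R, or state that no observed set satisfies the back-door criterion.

desc(X)\{X}={R}; candidates ⊆ {A,G,Q,T,Z}.
∅: X⊥R given ∅ in G with X→· removed — back-door holds.

X→R: minimal back-door set ∅.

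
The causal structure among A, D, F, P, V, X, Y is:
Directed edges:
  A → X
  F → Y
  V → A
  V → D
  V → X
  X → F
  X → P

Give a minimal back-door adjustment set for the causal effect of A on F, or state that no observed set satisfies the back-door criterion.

A→F: minimal back-door set {V}.

desc(A)\{A}={F,P,X,Y}; candidates ⊆ {D,V}.
size 0: {}; under {} A still reaches {D,F,P,V,X,Y} ∋ F.
{V}: A⊥F given {V} in G with A→· removed — back-door holds.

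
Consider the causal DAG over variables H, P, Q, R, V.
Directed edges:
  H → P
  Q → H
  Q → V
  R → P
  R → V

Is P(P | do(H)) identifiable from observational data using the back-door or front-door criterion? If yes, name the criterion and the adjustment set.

P(P|do(H)): backdoor, adjust for ∅.

desc(H)\{H}={P}; candidates ⊆ {Q,R,V}.
∅: H⊥P given ∅ in G with H→· removed — back-door holds.
P(P|do(H)) = P(P|H) — no adjustment needed.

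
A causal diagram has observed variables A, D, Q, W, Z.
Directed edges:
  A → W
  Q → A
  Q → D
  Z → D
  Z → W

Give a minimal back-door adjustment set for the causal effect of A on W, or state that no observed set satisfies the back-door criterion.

A→W: minimal back-door set ∅.

desc(A)\{A}={W}; candidates ⊆ {D,Q,Z}.
∅: A⊥W given ∅ in G with A→· removed — back-door holds.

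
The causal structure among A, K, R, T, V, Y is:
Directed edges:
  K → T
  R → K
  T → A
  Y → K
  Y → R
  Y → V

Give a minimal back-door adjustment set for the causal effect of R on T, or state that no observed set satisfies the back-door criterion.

desc(R)\{R}={A,K,T}; candidates ⊆ {V,Y}.
size 0: {}; under {} R still reaches {A,K,T,V,Y} ∋ T.
{Y}: R⊥T given {Y} in G with R→· removed — back-door holds.

R→T: minimal back-door set {Y}.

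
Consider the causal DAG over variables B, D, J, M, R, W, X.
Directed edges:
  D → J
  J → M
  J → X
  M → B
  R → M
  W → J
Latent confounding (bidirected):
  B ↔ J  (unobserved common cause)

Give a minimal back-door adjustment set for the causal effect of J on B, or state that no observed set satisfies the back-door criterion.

desc(J)\{J}={B,M,X}; candidates ⊆ {D,R,W}.
J↔B: latent back-door arc(s) into J.
size 0: {}; under {} J still reaches {B,D,W} ∋ B.
size 1: {D}, {R}, {W}; under {D} J still reaches {B,W} ∋ B.
size 2: {D,R}, {D,W}, {R,W}; under {D,R} J still reaches {B,W} ∋ B.
J↔B cannot be blocked by any observed set — no back-door set.

J→B: no observed back-door set.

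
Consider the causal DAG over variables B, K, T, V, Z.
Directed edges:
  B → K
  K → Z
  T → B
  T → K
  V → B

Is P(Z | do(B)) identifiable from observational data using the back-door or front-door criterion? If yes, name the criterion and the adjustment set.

desc(B)\{B}={K,Z}; candidates ⊆ {T,V}.
size 0: {}; under {} B still reaches {K,T,V,Z} ∋ Z.
{T}: B⊥Z given {T} in G with B→· removed — back-door holds.
P(Z|do(B)) = Σ_{T} P(Z|B,T)·P(T).

P(Z|do(B)): backdoor, adjust for {T}.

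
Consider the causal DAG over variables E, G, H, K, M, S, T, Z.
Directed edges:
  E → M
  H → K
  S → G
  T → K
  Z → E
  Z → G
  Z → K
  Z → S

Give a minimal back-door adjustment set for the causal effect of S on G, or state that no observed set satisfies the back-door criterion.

S→G: minimal back-door set {Z}.

desc(S)\{S}={G}; candidates ⊆ {E,H,K,M,T,Z}.
size 0: {}; under {} S still reaches {E,G,K,M,Z} ∋ G.
{Z}: S⊥G given {Z} in G with S→· removed — back-door holds.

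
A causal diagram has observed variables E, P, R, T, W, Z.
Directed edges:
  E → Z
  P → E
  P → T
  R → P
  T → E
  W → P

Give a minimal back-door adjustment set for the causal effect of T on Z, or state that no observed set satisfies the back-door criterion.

T→Z: minimal back-door set {P}.

desc(T)\{T}={E,Z}; candidates ⊆ {P,R,W}.
size 0: {}; under {} T still reaches {E,P,R,W,Z} ∋ Z.
{P}: T⊥Z given {P} in G with T→· removed — back-door holds.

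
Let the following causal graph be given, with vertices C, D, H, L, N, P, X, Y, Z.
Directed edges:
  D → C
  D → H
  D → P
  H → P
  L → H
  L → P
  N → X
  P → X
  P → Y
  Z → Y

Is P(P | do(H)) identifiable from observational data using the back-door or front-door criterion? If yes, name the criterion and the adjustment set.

desc(H)\{H}={P,X,Y}; candidates ⊆ {C,D,L,N,Z}.
size 0: {}; under {} H still reaches {C,D,L,P,X,Y} ∋ P.
size 1: {C}, {D}, {L} …(+2); under {C} H still reaches {D,L,P,X,Y} ∋ P.
{D,L}: H⊥P given {D,L} in G with H→· removed — back-door holds.
P(P|do(H)) = Σ_{D,L} P(P|H,D,L)·P(D,L).

P(P|do(H)): backdoor, adjust for {D, L}.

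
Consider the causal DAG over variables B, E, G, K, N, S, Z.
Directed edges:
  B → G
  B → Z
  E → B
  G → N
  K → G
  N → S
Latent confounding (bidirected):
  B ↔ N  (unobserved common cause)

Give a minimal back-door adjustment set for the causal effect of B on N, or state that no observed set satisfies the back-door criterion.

desc(B)\{B}={G,N,S,Z}; candidates ⊆ {E,K}.
B↔N: latent back-door arc(s) into B.
size 0: {}; under {} B still reaches {E,N,S} ∋ N.
size 1: {E}, {K}; under {E} B still reaches {N,S} ∋ N.
size 2: {E,K}; under {E,K} B still reaches {N,S} ∋ N.
B↔N cannot be blocked by any observed set — no back-door set.

B→N: no observed back-door set.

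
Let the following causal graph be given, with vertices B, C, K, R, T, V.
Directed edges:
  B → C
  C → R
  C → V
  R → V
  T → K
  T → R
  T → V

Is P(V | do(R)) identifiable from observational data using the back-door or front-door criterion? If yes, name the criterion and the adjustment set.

P(V|do(R)): backdoor, adjust for {C, T}.

desc(R)\{R}={V}; candidates ⊆ {B,C,K,T}.
size 0: {}; under {} R still reaches {B,C,K,T,V} ∋ V.
size 1: {B}, {C}, {K} …(+1); under {B} R still reaches {C,K,T,V} ∋ V.
{C,T}: R⊥V given {C,T} in G with R→· removed — back-door holds.
P(V|do(R)) = Σ_{C,T} P(V|R,C,T)·P(C,T).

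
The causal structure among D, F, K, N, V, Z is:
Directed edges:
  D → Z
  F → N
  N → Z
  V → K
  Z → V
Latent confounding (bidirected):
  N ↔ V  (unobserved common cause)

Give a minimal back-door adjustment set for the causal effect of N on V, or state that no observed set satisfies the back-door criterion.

N→V: no observed back-door set.

desc(N)\{N}={K,V,Z}; candidates ⊆ {D,F}.
N↔V: latent back-door arc(s) into N.
size 0: {}; under {} N still reaches {F,K,V} ∋ V.
size 1: {D}, {F}; under {D} N still reaches {F,K,V} ∋ V.
size 2: {D,F}; under {D,F} N still reaches {K,V} ∋ V.
N↔V cannot be blocked by any observed set — no back-door set.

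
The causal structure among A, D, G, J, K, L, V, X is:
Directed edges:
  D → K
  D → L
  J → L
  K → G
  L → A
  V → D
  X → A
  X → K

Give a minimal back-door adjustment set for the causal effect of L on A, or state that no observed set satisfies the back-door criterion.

desc(L)\{L}={A}; candidates ⊆ {D,G,J,K,V,X}.
∅: L⊥A given ∅ in G with L→· removed — back-door holds.

L→A: minimal back-door set ∅.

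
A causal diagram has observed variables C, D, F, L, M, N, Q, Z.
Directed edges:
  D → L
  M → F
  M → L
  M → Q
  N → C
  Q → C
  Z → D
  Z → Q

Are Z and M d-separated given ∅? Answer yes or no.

Yes — Z ⊥ M | ∅.

Bayes-Ball from Z | ∅ reaches {C,D,L,Q}.
M ∉ reach(Z|∅) ⇒ Z ⊥ M | ∅.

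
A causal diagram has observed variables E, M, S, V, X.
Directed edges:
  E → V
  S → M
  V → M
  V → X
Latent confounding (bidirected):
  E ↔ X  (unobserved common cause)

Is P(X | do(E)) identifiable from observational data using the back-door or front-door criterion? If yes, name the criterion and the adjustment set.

desc(E)\{E}={M,V,X}; candidates ⊆ {S}.
E↔X: latent back-door arc(s) into E.
size 0: {}; under {} E still reaches {X} ∋ X.
size 1: {S}; under {S} E still reaches {X} ∋ X.
E↔X cannot be blocked by any observed set — no back-door set.
{V}: (i) intercepts every directed E→X path; (ii) no back-door E→{V}; (iii) {E} blocks every back-door {V}→X. Front-door holds.
P(X|do(E)) = Σ_{V} P(V|E) Σ_{E'} P(X|V,E')P(E').

P(X|do(E)): frontdoor, adjust for {V}.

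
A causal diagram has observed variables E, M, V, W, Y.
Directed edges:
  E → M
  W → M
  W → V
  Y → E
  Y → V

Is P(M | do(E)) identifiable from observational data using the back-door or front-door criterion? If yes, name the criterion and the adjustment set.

desc(E)\{E}={M}; candidates ⊆ {V,W,Y}.
∅: E⊥M given ∅ in G with E→· removed — back-door holds.
P(M|do(E)) = P(M|E) — no adjustment needed.

P(M|do(E)): backdoor, adjust for ∅.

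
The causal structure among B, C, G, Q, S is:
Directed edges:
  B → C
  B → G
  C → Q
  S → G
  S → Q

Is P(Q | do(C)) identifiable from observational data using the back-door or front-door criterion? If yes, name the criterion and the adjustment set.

P(Q|do(C)): backdoor, adjust for ∅.

desc(C)\{C}={Q}; candidates ⊆ {B,G,S}.
∅: C⊥Q given ∅ in G with C→· removed — back-door holds.
P(Q|do(C)) = P(Q|C) — no adjustment needed.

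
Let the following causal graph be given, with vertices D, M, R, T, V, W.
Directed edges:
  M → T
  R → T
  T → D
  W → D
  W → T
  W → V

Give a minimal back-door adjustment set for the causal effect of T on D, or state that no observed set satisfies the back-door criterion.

desc(T)\{T}={D}; candidates ⊆ {M,R,V,W}.
size 0: {}; under {} T still reaches {D,M,R,V,W} ∋ D.
{W}: T⊥D given {W} in G with T→· removed — back-door holds.

T→D: minimal back-door set {W}.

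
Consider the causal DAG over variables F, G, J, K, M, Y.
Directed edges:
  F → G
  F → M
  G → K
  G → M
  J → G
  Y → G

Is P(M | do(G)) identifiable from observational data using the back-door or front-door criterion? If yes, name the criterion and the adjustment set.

desc(G)\{G}={K,M}; candidates ⊆ {F,J,Y}.
size 0: {}; under {} G still reaches {F,J,M,Y} ∋ M.
{F}: G⊥M given {F} in G with G→· removed — back-door holds.
P(M|do(G)) = Σ_{F} P(M|G,F)·P(F).

P(M|do(G)): backdoor, adjust for {F}.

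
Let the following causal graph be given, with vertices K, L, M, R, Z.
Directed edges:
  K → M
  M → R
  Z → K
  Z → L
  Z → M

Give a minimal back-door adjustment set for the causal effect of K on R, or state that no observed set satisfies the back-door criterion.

desc(K)\{K}={M,R}; candidates ⊆ {L,Z}.
size 0: {}; under {} K still reaches {L,M,R,Z} ∋ R.
{Z}: K⊥R given {Z} in G with K→· removed — back-door holds.

K→R: minimal back-door set {Z}.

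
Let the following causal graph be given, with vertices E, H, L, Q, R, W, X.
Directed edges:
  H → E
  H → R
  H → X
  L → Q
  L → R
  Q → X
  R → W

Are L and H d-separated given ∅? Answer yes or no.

Yes — L ⊥ H | ∅.

Bayes-Ball from L | ∅ reaches {Q,R,W,X}.
H ∉ reach(L|∅) ⇒ L ⊥ H | ∅.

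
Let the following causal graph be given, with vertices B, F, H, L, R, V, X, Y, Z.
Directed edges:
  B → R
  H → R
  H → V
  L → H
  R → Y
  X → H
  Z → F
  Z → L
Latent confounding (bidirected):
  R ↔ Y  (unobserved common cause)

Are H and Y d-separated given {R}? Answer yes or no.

Bayes-Ball from H | {R} reaches {B,F,L,V,X,Y,Z}.
Y ∈ reach(H|{R}) ⇒ H ⊥̸ Y | {R}.

No — H and Y are d-connected given {R}.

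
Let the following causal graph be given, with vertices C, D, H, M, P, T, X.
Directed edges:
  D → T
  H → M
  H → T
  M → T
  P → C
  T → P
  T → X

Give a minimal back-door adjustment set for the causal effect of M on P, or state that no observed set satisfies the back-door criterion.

desc(M)\{M}={C,P,T,X}; candidates ⊆ {D,H}.
size 0: {}; under {} M still reaches {C,H,P,T,X} ∋ P.
{H}: M⊥P given {H} in G with M→· removed — back-door holds.

M→P: minimal back-door set {H}.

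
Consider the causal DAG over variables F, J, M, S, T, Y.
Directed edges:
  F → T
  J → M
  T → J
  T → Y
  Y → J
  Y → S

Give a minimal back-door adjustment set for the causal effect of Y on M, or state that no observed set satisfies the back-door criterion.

desc(Y)\{Y}={J,M,S}; candidates ⊆ {F,T}.
size 0: {}; under {} Y still reaches {F,J,M,T} ∋ M.
{T}: Y⊥M given {T} in G with Y→· removed — back-door holds.

Y→M: minimal back-door set {T}.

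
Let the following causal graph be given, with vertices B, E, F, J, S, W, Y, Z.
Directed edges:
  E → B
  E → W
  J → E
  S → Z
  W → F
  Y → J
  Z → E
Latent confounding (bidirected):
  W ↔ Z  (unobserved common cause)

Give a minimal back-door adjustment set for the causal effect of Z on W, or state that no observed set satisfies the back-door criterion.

Z→W: no observed back-door set.

desc(Z)\{Z}={B,E,F,W}; candidates ⊆ {J,S,Y}.
Z↔W: latent back-door arc(s) into Z.
size 0: {}; under {} Z still reaches {F,S,W} ∋ W.
size 1: {J}, {S}, {Y}; under {J} Z still reaches {F,S,W} ∋ W.
size 2: {J,S}, {J,Y}, {S,Y}; under {J,S} Z still reaches {F,W} ∋ W.
Z↔W cannot be blocked by any observed set — no back-door set.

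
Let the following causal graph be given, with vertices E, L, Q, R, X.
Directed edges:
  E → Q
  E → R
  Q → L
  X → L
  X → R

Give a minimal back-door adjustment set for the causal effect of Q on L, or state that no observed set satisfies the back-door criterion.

Q→L: minimal back-door set ∅.

desc(Q)\{Q}={L}; candidates ⊆ {E,R,X}.
∅: Q⊥L given ∅ in G with Q→· removed — back-door holds.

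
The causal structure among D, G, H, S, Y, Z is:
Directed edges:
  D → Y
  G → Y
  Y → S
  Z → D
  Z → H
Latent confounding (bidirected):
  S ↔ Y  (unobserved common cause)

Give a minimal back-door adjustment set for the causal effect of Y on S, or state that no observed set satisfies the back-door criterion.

Y→S: no observed back-door set.

desc(Y)\{Y}={S}; candidates ⊆ {D,G,H,Z}.
Y↔S: latent back-door arc(s) into Y.
size 0: {}; under {} Y still reaches {D,G,H,S,Z} ∋ S.
size 1: {D}, {G}, {H} …(+1); under {D} Y still reaches {G,S} ∋ S.
size 2: {D,G}, {D,H}, {D,Z} …(+3); under {D,G} Y still reaches {S} ∋ S.
Y↔S cannot be blocked by any observed set — no back-door set.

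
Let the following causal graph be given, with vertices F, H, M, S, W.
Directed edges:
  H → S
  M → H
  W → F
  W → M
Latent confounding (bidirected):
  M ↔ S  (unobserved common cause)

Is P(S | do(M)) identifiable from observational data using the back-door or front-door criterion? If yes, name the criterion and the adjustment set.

P(S|do(M)): frontdoor, adjust for {H}.

desc(M)\{M}={H,S}; candidates ⊆ {F,W}.
M↔S: latent back-door arc(s) into M.
size 0: {}; under {} M still reaches {F,S,W} ∋ S.
size 1: {F}, {W}; under {F} M still reaches {S,W} ∋ S.
size 2: {F,W}; under {F,W} M still reaches {S} ∋ S.
M↔S cannot be blocked by any observed set — no back-door set.
{H}: (i) intercepts every directed M→S path; (ii) no back-door M→{H}; (iii) {M} blocks every back-door {H}→S. Front-door holds.
P(S|do(M)) = Σ_{H} P(H|M) Σ_{M'} P(S|H,M')P(M').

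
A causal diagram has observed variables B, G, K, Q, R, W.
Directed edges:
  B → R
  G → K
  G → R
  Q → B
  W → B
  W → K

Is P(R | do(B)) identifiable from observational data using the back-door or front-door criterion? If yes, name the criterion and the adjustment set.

P(R|do(B)): backdoor, adjust for ∅.

desc(B)\{B}={R}; candidates ⊆ {G,K,Q,W}.
∅: B⊥R given ∅ in G with B→· removed — back-door holds.
P(R|do(B)) = P(R|B) — no adjustment needed.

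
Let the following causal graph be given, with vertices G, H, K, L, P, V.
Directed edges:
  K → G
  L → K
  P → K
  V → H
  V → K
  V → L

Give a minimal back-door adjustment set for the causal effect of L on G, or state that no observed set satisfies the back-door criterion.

desc(L)\{L}={G,K}; candidates ⊆ {H,P,V}.
size 0: {}; under {} L still reaches {G,H,K,V} ∋ G.
{V}: L⊥G given {V} in G with L→· removed — back-door holds.

L→G: minimal back-door set {V}.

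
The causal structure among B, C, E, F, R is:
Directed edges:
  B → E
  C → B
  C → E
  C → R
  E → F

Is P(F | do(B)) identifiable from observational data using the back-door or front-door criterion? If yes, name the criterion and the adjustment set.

desc(B)\{B}={E,F}; candidates ⊆ {C,R}.
size 0: {}; under {} B still reaches {C,E,F,R} ∋ F.
{C}: B⊥F given {C} in G with B→· removed — back-door holds.
P(F|do(B)) = Σ_{C} P(F|B,C)·P(C).

P(F|do(B)): backdoor, adjust for {C}.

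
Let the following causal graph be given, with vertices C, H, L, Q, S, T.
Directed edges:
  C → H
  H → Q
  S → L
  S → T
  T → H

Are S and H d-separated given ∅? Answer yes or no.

Bayes-Ball from S | ∅ reaches {H,L,Q,T}.
H ∈ reach(S|∅) ⇒ S ⊥̸ H | ∅.

No — S and H are d-connected given ∅.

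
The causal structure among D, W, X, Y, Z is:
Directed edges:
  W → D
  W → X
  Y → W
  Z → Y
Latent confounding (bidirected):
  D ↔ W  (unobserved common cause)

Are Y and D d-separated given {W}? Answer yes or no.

No — Y and D are d-connected given {W}.

Bayes-Ball from Y | {W} reaches {D,Z}.
D ∈ reach(Y|{W}) ⇒ Y ⊥̸ D | {W}.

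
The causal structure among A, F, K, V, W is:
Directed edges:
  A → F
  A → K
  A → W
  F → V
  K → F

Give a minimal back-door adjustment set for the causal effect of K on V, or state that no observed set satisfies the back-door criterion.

K→V: minimal back-door set {A}.

desc(K)\{K}={F,V}; candidates ⊆ {A,W}.
size 0: {}; under {} K still reaches {A,F,V,W} ∋ V.
{A}: K⊥V given {A} in G with K→· removed — back-door holds.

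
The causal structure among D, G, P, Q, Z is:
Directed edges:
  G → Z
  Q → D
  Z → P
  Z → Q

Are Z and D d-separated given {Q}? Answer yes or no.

Bayes-Ball from Z | {Q} reaches {G,P}.
D ∉ reach(Z|{Q}) ⇒ Z ⊥ D | {Q}.

Yes — Z ⊥ D | {Q}.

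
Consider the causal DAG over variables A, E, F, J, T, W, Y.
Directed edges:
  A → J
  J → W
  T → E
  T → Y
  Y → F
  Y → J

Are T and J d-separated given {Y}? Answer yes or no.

Bayes-Ball from T | {Y} reaches {E}.
J ∉ reach(T|{Y}) ⇒ T ⊥ J | {Y}.

Yes — T ⊥ J | {Y}.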